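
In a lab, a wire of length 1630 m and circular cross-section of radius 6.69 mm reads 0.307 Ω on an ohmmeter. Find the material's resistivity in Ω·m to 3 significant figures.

A = πr² = π(6.6900e-03 m)² = 1.406e-04 m²
ρ = RA/L = (0.307)(1.406e-04)/(1630) = 2.65×10^-8 Ω·m

2.65×10^-8 Ω·m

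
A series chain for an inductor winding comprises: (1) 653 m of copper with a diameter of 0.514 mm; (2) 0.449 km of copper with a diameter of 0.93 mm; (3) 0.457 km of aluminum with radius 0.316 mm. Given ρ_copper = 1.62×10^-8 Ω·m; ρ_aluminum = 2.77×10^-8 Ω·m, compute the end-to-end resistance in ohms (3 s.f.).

Seg 1: A = π(d/2)² = π(2.5700e-04 m)² = 2.075e-07 m²
R_1 = (1.62×10^-8)(653)/(2.075e-07) = 50.98 Ω
Seg 2: A = π(d/2)² = π(4.6500e-04 m)² = 6.793e-07 m²
R_2 = (1.62×10^-8)(449)/(6.793e-07) = 10.71 Ω
Seg 3: A = πr² = π(3.1600e-04 m)² = 3.137e-07 m²
R_3 = (2.77×10^-8)(457)/(3.137e-07) = 40.35 Ω
R_total = R_1 + R_2 + R_3 = 102 Ω

102 Ω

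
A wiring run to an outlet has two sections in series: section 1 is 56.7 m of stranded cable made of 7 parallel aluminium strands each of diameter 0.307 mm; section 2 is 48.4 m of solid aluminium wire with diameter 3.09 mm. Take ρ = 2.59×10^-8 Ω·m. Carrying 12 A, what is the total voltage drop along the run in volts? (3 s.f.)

Section 1: A_strand = π(1.5350e-04)² = 7.402e-08 m²; R₁ = ρL/(N·A_s) = (2.59×10^-8)(56.7)/(7×7.402e-08) = 2.834 Ω
Section 2: A = π(d/2)² = π(1.5450e-03 m)² = 7.499e-06 m²
R₂ = (2.59×10^-8)(48.4)/(7.499e-06) = 0.1672 Ω
R = R₁ + R₂ = 3.001 Ω
V = IR = 12 × 3.001 = 36.0 V

36.0 V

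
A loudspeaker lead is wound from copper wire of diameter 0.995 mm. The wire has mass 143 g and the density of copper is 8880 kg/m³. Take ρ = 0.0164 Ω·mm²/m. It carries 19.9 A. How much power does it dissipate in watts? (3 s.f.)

ρ = 0.0164 Ω·mm²/m = 1.64×10^-8 Ω·m
A = π(d/2)² = π(4.9750e-04 m)² = 7.7756e-07 m²
L = m/(density·A) = 0.143/(8880×7.7756e-07) = 20.71 m
R = ρL/A = (1.64×10^-8)(20.71)/(7.7756e-07) = 0.4368 Ω
P = I²R = (19.9)² × 0.4368 = 173 W

173 W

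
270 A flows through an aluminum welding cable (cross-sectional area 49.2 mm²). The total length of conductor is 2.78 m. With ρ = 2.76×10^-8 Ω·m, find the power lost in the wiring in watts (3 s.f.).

A = 49.2 mm² = 4.920e-05 m²
R = ρL/A = (2.76×10^-8)(2.78)/(4.920e-05) = 0.00156 Ω
P = I²R = (270)² × 0.00156 = 114 W

114 W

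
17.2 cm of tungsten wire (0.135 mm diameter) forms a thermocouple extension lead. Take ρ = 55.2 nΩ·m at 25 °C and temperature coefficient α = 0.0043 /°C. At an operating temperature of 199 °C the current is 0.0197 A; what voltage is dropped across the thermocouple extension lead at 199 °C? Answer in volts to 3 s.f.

0.0228 V

ρ = 55.2 nΩ·m = 5.52×10^-8 Ω·m
A = π(d/2)² = π(6.7500e-05 m)² = 1.431e-08 m²
R₍25₎ = ρL/A = (5.52×10^-8)(0.172)/(1.431e-08) = 0.6633 Ω
R₍199₎ = R₍25₎(1 + αΔT) = 0.6633 × (1 + 0.0043×174) = 1.16 Ω
V = IR = 0.0197 × 1.16 = 0.0228 V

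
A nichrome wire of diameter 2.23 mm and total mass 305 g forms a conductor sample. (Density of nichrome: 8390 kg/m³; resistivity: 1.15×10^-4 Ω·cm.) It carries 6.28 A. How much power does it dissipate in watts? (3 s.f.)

108 W

ρ = 1.15×10^-4 Ω·cm = 1.15×10^-6 Ω·m
A = π(d/2)² = π(1.1150e-03 m)² = 3.9057e-06 m²
L = m/(density·A) = 0.305/(8390×3.9057e-06) = 9.308 m
R = ρL/A = (1.15×10^-6)(9.308)/(3.9057e-06) = 2.741 Ω
P = I²R = (6.28)² × 2.741 = 108 W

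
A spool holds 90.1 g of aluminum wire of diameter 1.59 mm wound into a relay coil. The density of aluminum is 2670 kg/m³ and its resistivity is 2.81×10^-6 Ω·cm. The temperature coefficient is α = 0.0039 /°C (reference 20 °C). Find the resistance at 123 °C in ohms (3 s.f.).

0.337 Ω

ρ = 2.81×10^-6 Ω·cm = 2.81×10^-8 Ω·m
A = π(d/2)² = π(7.9500e-04 m)² = 1.9856e-06 m²
L = m/(density·A) = 0.0901/(2670×1.9856e-06) = 17 m
R = ρL/A = (2.81×10^-8)(17)/(1.9856e-06) = 0.2405 Ω
R(123 °C) = 0.2405 × (1 + 0.0039×103) = 0.337 Ω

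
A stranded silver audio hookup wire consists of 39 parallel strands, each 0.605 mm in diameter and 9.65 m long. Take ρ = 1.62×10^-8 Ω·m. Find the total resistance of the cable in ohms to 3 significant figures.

0.0139 Ω

A_strand = π(3.0250e-04 m)² = 2.875e-07 m²
R_strand = ρL/A = (1.62×10^-8)(9.65)/(2.875e-07) = 0.5438 Ω
R_total = R_strand/N = 0.5438/39 = 0.0139 Ω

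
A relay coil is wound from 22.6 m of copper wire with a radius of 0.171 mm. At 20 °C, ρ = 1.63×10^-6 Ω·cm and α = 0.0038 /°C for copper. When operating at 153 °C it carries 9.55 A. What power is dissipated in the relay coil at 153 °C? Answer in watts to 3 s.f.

ρ = 1.63×10^-6 Ω·cm = 1.63×10^-8 Ω·m
A = πr² = π(1.7100e-04 m)² = 9.186e-08 m²
R₍20₎ = ρL/A = (1.63×10^-8)(22.6)/(9.186e-08) = 4.01 Ω
R₍153₎ = R₍20₎(1 + αΔT) = 4.01 × (1 + 0.0038×133) = 6.037 Ω
P = I²R = (9.55)² × 6.037 = 551 W

551 W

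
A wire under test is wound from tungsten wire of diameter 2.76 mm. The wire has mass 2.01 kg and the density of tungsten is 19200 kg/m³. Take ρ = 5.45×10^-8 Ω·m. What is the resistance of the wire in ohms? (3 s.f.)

A = π(d/2)² = π(1.3800e-03 m)² = 5.9828e-06 m²
L = m/(density·A) = 2.01/(19200×5.9828e-06) = 17.5 m
R = ρL/A = (5.45×10^-8)(17.5)/(5.9828e-06) = 0.159 Ω

0.159 Ω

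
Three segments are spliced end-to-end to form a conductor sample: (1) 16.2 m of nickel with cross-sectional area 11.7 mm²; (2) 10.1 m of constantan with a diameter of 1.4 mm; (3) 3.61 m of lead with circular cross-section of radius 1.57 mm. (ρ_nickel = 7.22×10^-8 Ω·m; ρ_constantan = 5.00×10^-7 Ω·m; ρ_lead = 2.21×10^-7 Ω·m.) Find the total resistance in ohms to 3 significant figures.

3.48 Ω

Seg 1: A = 11.7 mm² = 1.170e-05 m²
R_1 = (7.22×10^-8)(16.2)/(1.170e-05) = 0.09997 Ω
Seg 2: A = π(d/2)² = π(7.0000e-04 m)² = 1.539e-06 m²
R_2 = (5.00×10^-7)(10.1)/(1.539e-06) = 3.281 Ω
Seg 3: A = πr² = π(1.5700e-03 m)² = 7.744e-06 m²
R_3 = (2.21×10^-7)(3.61)/(7.744e-06) = 0.103 Ω
R_total = R_1 + R_2 + R_3 = 3.48 Ω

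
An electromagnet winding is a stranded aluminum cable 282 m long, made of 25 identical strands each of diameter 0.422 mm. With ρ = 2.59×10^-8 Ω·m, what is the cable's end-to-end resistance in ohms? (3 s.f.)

A_strand = π(2.1100e-04 m)² = 1.399e-07 m²
R_strand = ρL/A = (2.59×10^-8)(282)/(1.399e-07) = 52.22 Ω
R_total = R_strand/N = 52.22/25 = 2.09 Ω

2.09 Ω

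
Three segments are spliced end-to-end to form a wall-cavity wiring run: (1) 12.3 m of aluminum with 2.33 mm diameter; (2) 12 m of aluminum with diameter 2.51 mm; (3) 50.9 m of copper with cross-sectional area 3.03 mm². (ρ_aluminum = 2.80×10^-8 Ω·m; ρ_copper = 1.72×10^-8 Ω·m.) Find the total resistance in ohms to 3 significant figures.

Seg 1: A = π(d/2)² = π(1.1650e-03 m)² = 4.264e-06 m²
R_1 = (2.80×10^-8)(12.3)/(4.264e-06) = 0.08077 Ω
Seg 2: A = π(d/2)² = π(1.2550e-03 m)² = 4.948e-06 m²
R_2 = (2.80×10^-8)(12)/(4.948e-06) = 0.06791 Ω
Seg 3: A = 3.03 mm² = 3.030e-06 m²
R_3 = (1.72×10^-8)(50.9)/(3.030e-06) = 0.2889 Ω
R_total = R_1 + R_2 + R_3 = 0.438 Ω

0.438 Ω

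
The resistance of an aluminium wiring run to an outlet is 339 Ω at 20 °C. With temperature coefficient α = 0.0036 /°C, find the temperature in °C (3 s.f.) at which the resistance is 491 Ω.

R = R₀(1 + α(T − T₀)) ⇒ T = T₀ + (R/R₀ − 1)/α
T = 20 + (491/339 − 1)/0.0036 = 20 + (0.4484)/0.0036 = 145 °C

145 °C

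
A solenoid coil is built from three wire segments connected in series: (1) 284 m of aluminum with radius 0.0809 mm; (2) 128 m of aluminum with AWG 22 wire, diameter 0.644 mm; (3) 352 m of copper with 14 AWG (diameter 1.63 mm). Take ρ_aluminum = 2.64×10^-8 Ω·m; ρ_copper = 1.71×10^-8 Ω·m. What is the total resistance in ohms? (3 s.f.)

Seg 1: A = πr² = π(8.0900e-05 m)² = 2.056e-08 m²
R_1 = (2.64×10^-8)(284)/(2.056e-08) = 364.6 Ω
Seg 2: A = π(0.644/2 mm)² = π(3.2200e-04 m)² = 3.257e-07 m²
R_2 = (2.64×10^-8)(128)/(3.257e-07) = 10.37 Ω
Seg 3: A = π(1.63/2 mm)² = π(8.1500e-04 m)² = 2.087e-06 m²
R_3 = (1.71×10^-8)(352)/(2.087e-06) = 2.885 Ω
R_total = R_1 + R_2 + R_3 = 378 Ω

378 Ω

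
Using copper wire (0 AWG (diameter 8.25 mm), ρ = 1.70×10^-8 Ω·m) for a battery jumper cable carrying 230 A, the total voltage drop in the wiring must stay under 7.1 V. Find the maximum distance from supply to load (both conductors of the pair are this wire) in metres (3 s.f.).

A = π(8.25/2 mm)² = π(4.1250e-03 m)² = 5.346e-05 m²
L_max = V_max·A/(2·ρI) = (7.1)(5.346e-05)/(2×1.70×10^-8×230) = 48.5 m

48.5 m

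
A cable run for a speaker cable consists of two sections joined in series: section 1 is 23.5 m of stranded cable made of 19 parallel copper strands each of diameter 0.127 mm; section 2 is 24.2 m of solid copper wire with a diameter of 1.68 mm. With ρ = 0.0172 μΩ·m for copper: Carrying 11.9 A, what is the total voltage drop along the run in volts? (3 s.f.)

22.2 V

ρ = 0.0172 μΩ·m = 1.72×10^-8 Ω·m
Section 1: A_strand = π(6.3500e-05)² = 1.267e-08 m²; R₁ = ρL/(N·A_s) = (1.72×10^-8)(23.5)/(19×1.267e-08) = 1.679 Ω
Section 2: A = π(d/2)² = π(8.4000e-04 m)² = 2.217e-06 m²
R₂ = (1.72×10^-8)(24.2)/(2.217e-06) = 0.1878 Ω
R = R₁ + R₂ = 1.867 Ω
V = IR = 11.9 × 1.867 = 22.2 V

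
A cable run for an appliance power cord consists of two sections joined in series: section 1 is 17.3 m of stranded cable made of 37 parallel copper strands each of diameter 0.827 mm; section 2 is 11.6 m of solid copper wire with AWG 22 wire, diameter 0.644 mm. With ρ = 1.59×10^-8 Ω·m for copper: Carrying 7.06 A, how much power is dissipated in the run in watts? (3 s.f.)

Section 1: A_strand = π(4.1350e-04)² = 5.372e-07 m²; R₁ = ρL/(N·A_s) = (1.59×10^-8)(17.3)/(37×5.372e-07) = 0.01384 Ω
Section 2: A = π(0.644/2 mm)² = π(3.2200e-04 m)² = 3.257e-07 m²
R₂ = (1.59×10^-8)(11.6)/(3.257e-07) = 0.5662 Ω
R = R₁ + R₂ = 0.5801 Ω
P = I²R = (7.06)² × 0.5801 = 28.9 W

28.9 W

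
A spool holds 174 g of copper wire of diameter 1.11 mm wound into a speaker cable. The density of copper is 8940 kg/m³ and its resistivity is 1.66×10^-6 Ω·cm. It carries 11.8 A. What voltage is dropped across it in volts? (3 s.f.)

4.07 V

ρ = 1.66×10^-6 Ω·cm = 1.66×10^-8 Ω·m
A = π(d/2)² = π(5.5500e-04 m)² = 9.6769e-07 m²
L = m/(density·A) = 0.174/(8940×9.6769e-07) = 20.11 m
R = ρL/A = (1.66×10^-8)(20.11)/(9.6769e-07) = 0.345 Ω
V = IR = 11.8 × 0.345 = 4.07 V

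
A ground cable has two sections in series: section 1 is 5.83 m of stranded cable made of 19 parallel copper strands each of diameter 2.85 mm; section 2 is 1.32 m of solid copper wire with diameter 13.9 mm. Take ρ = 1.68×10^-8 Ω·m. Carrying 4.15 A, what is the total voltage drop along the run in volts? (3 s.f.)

Section 1: A_strand = π(1.4250e-03)² = 6.379e-06 m²; R₁ = ρL/(N·A_s) = (1.68×10^-8)(5.83)/(19×6.379e-06) = 8.081×10^-4 Ω
Section 2: A = π(d/2)² = π(6.9500e-03 m)² = 1.517e-04 m²
R₂ = (1.68×10^-8)(1.32)/(1.517e-04) = 1.461×10^-4 Ω
R = R₁ + R₂ = 9.542×10^-4 Ω
V = IR = 4.15 × 9.542×10^-4 = 0.00396 V

0.00396 V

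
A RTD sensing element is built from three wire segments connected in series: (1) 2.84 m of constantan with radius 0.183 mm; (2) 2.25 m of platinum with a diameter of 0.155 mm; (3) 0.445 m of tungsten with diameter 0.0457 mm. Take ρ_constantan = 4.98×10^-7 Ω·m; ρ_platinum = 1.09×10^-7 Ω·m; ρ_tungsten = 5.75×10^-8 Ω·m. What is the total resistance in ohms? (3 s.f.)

42.0 Ω

Seg 1: A = πr² = π(1.8300e-04 m)² = 1.052e-07 m²
R_1 = (4.98×10^-7)(2.84)/(1.052e-07) = 13.44 Ω
Seg 2: A = π(d/2)² = π(7.7500e-05 m)² = 1.887e-08 m²
R_2 = (1.09×10^-7)(2.25)/(1.887e-08) = 13 Ω
Seg 3: A = π(d/2)² = π(2.2850e-05 m)² = 1.640e-09 m²
R_3 = (5.75×10^-8)(0.445)/(1.640e-09) = 15.6 Ω
R_total = R_1 + R_2 + R_3 = 42.0 Ω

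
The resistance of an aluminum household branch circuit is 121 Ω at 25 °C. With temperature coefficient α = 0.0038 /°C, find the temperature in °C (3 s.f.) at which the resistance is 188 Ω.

R = R₀(1 + α(T − T₀)) ⇒ T = T₀ + (R/R₀ − 1)/α
T = 25 + (188/121 − 1)/0.0038 = 25 + (0.5537)/0.0038 = 171 °C

171 °C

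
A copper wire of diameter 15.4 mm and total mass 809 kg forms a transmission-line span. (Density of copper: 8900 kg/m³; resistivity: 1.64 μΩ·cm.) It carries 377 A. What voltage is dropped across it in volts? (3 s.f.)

ρ = 1.64 μΩ·cm = 1.64×10^-8 Ω·m
A = π(d/2)² = π(7.7000e-03 m)² = 1.8627e-04 m²
L = m/(density·A) = 809/(8900×1.8627e-04) = 488 m
R = ρL/A = (1.64×10^-8)(488)/(1.8627e-04) = 0.04297 Ω
V = IR = 377 × 0.04297 = 16.2 V

16.2 V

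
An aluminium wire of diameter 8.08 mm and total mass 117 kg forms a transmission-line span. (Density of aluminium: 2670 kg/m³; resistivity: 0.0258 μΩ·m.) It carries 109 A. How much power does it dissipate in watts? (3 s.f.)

ρ = 0.0258 μΩ·m = 2.58×10^-8 Ω·m
A = π(d/2)² = π(4.0400e-03 m)² = 5.1276e-05 m²
L = m/(density·A) = 117/(2670×5.1276e-05) = 854.6 m
R = ρL/A = (2.58×10^-8)(854.6)/(5.1276e-05) = 0.43 Ω
P = I²R = (109)² × 0.43 = 5110 W

5110 W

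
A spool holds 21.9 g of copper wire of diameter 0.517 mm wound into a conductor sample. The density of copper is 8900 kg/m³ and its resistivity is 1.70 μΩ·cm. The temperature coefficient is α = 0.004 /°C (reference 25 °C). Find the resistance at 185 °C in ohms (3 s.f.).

1.56 Ω

ρ = 1.70 μΩ·cm = 1.70×10^-8 Ω·m
A = π(d/2)² = π(2.5850e-04 m)² = 2.0993e-07 m²
L = m/(density·A) = 0.0219/(8900×2.0993e-07) = 11.72 m
R = ρL/A = (1.70×10^-8)(11.72)/(2.0993e-07) = 0.9492 Ω
R(185 °C) = 0.9492 × (1 + 0.004×160) = 1.56 Ω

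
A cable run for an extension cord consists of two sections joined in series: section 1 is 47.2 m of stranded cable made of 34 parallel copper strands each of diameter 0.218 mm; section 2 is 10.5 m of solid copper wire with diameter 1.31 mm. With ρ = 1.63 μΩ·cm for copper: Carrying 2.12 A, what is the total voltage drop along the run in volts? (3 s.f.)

ρ = 1.63 μΩ·cm = 1.63×10^-8 Ω·m
Section 1: A_strand = π(1.0900e-04)² = 3.733e-08 m²; R₁ = ρL/(N·A_s) = (1.63×10^-8)(47.2)/(34×3.733e-08) = 0.6062 Ω
Section 2: A = π(d/2)² = π(6.5500e-04 m)² = 1.348e-06 m²
R₂ = (1.63×10^-8)(10.5)/(1.348e-06) = 0.127 Ω
R = R₁ + R₂ = 0.7332 Ω
V = IR = 2.12 × 0.7332 = 1.55 V

1.55 V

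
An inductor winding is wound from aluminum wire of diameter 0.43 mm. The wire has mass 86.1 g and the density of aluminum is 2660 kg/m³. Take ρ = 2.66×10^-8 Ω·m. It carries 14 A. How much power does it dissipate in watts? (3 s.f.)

8000 W

A = π(d/2)² = π(2.1500e-04 m)² = 1.4522e-07 m²
L = m/(density·A) = 0.0861/(2660×1.4522e-07) = 222.9 m
R = ρL/A = (2.66×10^-8)(222.9)/(1.4522e-07) = 40.83 Ω
P = I²R = (14)² × 40.83 = 8000 W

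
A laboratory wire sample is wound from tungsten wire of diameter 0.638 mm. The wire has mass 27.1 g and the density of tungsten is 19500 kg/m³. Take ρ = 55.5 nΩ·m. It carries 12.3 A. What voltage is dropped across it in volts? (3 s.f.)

9.28 V

ρ = 55.5 nΩ·m = 5.55×10^-8 Ω·m
A = π(d/2)² = π(3.1900e-04 m)² = 3.1969e-07 m²
L = m/(density·A) = 0.0271/(19500×3.1969e-07) = 4.347 m
R = ρL/A = (5.55×10^-8)(4.347)/(3.1969e-07) = 0.7547 Ω
V = IR = 12.3 × 0.7547 = 9.28 V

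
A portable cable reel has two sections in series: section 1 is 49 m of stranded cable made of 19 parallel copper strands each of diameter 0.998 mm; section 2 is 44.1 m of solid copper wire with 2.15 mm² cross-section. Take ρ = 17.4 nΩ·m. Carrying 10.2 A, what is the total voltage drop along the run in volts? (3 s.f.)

4.23 V

ρ = 17.4 nΩ·m = 1.74×10^-8 Ω·m
Section 1: A_strand = π(4.9900e-04)² = 7.823e-07 m²; R₁ = ρL/(N·A_s) = (1.74×10^-8)(49)/(19×7.823e-07) = 0.05736 Ω
Section 2: A = 2.15 mm² = 2.150e-06 m²
R₂ = (1.74×10^-8)(44.1)/(2.150e-06) = 0.3569 Ω
R = R₁ + R₂ = 0.4143 Ω
V = IR = 10.2 × 0.4143 = 4.23 V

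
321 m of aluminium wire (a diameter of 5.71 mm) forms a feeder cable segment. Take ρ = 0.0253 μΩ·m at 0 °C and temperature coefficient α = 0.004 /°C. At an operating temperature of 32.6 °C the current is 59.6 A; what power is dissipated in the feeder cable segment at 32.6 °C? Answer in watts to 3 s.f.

1270 W

ρ = 0.0253 μΩ·m = 2.53×10^-8 Ω·m
A = π(d/2)² = π(2.8550e-03 m)² = 2.561e-05 m²
R₍0₎ = ρL/A = (2.53×10^-8)(321)/(2.561e-05) = 0.3171 Ω
R₍32.6₎ = R₍0₎(1 + αΔT) = 0.3171 × (1 + 0.004×32.6) = 0.3585 Ω
P = I²R = (59.6)² × 0.3585 = 1270 W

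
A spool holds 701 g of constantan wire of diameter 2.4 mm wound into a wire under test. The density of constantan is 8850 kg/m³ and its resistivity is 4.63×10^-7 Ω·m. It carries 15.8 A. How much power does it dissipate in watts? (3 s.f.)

A = π(d/2)² = π(1.2000e-03 m)² = 4.5239e-06 m²
L = m/(density·A) = 0.701/(8850×4.5239e-06) = 17.51 m
R = ρL/A = (4.63×10^-7)(17.51)/(4.5239e-06) = 1.792 Ω
P = I²R = (15.8)² × 1.792 = 447 W

447 W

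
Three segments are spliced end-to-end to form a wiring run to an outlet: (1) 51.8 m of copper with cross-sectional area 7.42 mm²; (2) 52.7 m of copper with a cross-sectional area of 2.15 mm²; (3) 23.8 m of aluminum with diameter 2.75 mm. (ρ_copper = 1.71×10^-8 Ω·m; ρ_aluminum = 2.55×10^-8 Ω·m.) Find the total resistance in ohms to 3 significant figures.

Seg 1: A = 7.42 mm² = 7.420e-06 m²
R_1 = (1.71×10^-8)(51.8)/(7.420e-06) = 0.1194 Ω
Seg 2: A = 2.15 mm² = 2.150e-06 m²
R_2 = (1.71×10^-8)(52.7)/(2.150e-06) = 0.4191 Ω
Seg 3: A = π(d/2)² = π(1.3750e-03 m)² = 5.940e-06 m²
R_3 = (2.55×10^-8)(23.8)/(5.940e-06) = 0.1022 Ω
R_total = R_1 + R_2 + R_3 = 0.641 Ω

0.641 Ω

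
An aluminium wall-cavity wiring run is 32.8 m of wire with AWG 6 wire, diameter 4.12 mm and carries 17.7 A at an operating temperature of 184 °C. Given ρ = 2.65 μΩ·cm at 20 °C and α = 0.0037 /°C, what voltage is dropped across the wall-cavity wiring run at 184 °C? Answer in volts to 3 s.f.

ρ = 2.65 μΩ·cm = 2.65×10^-8 Ω·m
A = π(4.12/2 mm)² = π(2.0600e-03 m)² = 1.333e-05 m²
R₍20₎ = ρL/A = (2.65×10^-8)(32.8)/(1.333e-05) = 0.0652 Ω
R₍184₎ = R₍20₎(1 + αΔT) = 0.0652 × (1 + 0.0037×164) = 0.1048 Ω
V = IR = 17.7 × 0.1048 = 1.85 V

1.85 V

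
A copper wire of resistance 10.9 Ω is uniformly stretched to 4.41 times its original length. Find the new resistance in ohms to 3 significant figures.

212 Ω

Volume constant ⇒ A' = A/k with k = 4.41. R' = ρ(kL)/(A/k) = k²R.
R' = 19.45 × 10.9 = 212 Ω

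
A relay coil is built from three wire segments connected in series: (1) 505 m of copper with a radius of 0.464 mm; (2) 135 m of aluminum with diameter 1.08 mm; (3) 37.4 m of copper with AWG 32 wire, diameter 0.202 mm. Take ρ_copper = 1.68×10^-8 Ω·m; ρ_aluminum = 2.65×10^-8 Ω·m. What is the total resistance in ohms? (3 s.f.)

36.1 Ω

Seg 1: A = πr² = π(4.6400e-04 m)² = 6.764e-07 m²
R_1 = (1.68×10^-8)(505)/(6.764e-07) = 12.54 Ω
Seg 2: A = π(d/2)² = π(5.4000e-04 m)² = 9.161e-07 m²
R_2 = (2.65×10^-8)(135)/(9.161e-07) = 3.905 Ω
Seg 3: A = π(0.202/2 mm)² = π(1.0100e-04 m)² = 3.205e-08 m²
R_3 = (1.68×10^-8)(37.4)/(3.205e-08) = 19.61 Ω
R_total = R_1 + R_2 + R_3 = 36.1 Ω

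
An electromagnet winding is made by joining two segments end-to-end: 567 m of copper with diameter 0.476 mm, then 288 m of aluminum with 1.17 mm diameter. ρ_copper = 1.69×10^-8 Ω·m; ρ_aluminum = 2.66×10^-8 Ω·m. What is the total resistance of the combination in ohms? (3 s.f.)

61.0 Ω

Segment 1: A = π(d/2)² = π(2.3800e-04 m)² = 1.780e-07 m²
R₁ = ρL/A = (1.69×10^-8)(567)/(1.780e-07) = 53.85 Ω
Segment 2: A = π(d/2)² = π(5.8500e-04 m)² = 1.075e-06 m²
R₂ = (2.66×10^-8)(288)/(1.075e-06) = 7.125 Ω
R = R₁ + R₂ = 61.0 Ω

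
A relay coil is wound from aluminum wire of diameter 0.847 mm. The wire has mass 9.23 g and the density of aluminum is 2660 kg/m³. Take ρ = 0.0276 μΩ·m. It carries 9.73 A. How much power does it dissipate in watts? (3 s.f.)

ρ = 0.0276 μΩ·m = 2.76×10^-8 Ω·m
A = π(d/2)² = π(4.2350e-04 m)² = 5.6345e-07 m²
L = m/(density·A) = 0.00923/(2660×5.6345e-07) = 6.158 m
R = ρL/A = (2.76×10^-8)(6.158)/(5.6345e-07) = 0.3017 Ω
P = I²R = (9.73)² × 0.3017 = 28.6 W

28.6 W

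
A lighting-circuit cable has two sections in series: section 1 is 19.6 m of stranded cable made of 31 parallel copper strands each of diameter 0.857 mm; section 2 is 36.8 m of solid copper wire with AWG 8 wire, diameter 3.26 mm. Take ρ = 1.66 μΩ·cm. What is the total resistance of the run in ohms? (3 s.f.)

ρ = 1.66 μΩ·cm = 1.66×10^-8 Ω·m
Section 1: A_strand = π(4.2850e-04)² = 5.768e-07 m²; R₁ = ρL/(N·A_s) = (1.66×10^-8)(19.6)/(31×5.768e-07) = 0.01819 Ω
Section 2: A = π(3.26/2 mm)² = π(1.6300e-03 m)² = 8.347e-06 m²
R₂ = (1.66×10^-8)(36.8)/(8.347e-06) = 0.07319 Ω
R = R₁ + R₂ = 0.0914 Ω

0.0914 Ω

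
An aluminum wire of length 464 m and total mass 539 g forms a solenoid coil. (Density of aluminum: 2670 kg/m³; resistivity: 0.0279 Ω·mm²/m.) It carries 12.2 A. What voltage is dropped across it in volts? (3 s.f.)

ρ = 0.0279 Ω·mm²/m = 2.79×10^-8 Ω·m
A = m/(density·L) = 0.539/(2670×464) = 4.3507e-07 m²
R = ρL/A = (2.79×10^-8)(464)/(4.3507e-07) = 29.76 Ω
V = IR = 12.2 × 29.76 = 363 V

363 V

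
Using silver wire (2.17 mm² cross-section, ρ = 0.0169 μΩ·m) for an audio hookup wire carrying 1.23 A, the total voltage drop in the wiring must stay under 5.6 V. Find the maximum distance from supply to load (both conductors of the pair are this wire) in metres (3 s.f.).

292 m

ρ = 0.0169 μΩ·m = 1.69×10^-8 Ω·m
A = 2.17 mm² = 2.170e-06 m²
L_max = V_max·A/(2·ρI) = (5.6)(2.170e-06)/(2×1.69×10^-8×1.23) = 292 m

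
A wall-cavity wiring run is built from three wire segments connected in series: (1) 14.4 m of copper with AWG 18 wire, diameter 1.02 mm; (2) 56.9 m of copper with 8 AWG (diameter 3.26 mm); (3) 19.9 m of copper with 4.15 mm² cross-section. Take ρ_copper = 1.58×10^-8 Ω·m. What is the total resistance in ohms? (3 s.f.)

0.462 Ω

Seg 1: A = π(1.02/2 mm)² = π(5.1000e-04 m)² = 8.171e-07 m²
R_1 = (1.58×10^-8)(14.4)/(8.171e-07) = 0.2784 Ω
Seg 2: A = π(3.26/2 mm)² = π(1.6300e-03 m)² = 8.347e-06 m²
R_2 = (1.58×10^-8)(56.9)/(8.347e-06) = 0.1077 Ω
Seg 3: A = 4.15 mm² = 4.150e-06 m²
R_3 = (1.58×10^-8)(19.9)/(4.150e-06) = 0.07576 Ω
R_total = R_1 + R_2 + R_3 = 0.462 Ω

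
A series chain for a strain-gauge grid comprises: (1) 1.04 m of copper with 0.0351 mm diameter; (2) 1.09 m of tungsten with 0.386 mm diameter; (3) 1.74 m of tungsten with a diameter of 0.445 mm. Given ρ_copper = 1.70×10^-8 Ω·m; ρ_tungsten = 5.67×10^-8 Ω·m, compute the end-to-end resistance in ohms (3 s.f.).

19.4 Ω

Seg 1: A = π(d/2)² = π(1.7550e-05 m)² = 9.676e-10 m²
R_1 = (1.70×10^-8)(1.04)/(9.676e-10) = 18.27 Ω
Seg 2: A = π(d/2)² = π(1.9300e-04 m)² = 1.170e-07 m²
R_2 = (5.67×10^-8)(1.09)/(1.170e-07) = 0.5281 Ω
Seg 3: A = π(d/2)² = π(2.2250e-04 m)² = 1.555e-07 m²
R_3 = (5.67×10^-8)(1.74)/(1.555e-07) = 0.6343 Ω
R_total = R_1 + R_2 + R_3 = 19.4 Ω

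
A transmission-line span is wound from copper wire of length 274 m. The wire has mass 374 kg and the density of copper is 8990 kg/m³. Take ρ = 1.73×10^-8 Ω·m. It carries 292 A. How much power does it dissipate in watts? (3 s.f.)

2660 W

A = m/(density·L) = 374/(8990×274) = 1.5183e-04 m²
R = ρL/A = (1.73×10^-8)(274)/(1.5183e-04) = 0.03122 Ω
P = I²R = (292)² × 0.03122 = 2660 W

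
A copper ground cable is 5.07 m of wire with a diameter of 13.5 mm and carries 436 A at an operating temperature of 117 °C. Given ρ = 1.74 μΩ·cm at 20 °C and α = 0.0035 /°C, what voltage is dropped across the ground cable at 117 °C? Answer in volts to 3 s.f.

0.360 V

ρ = 1.74 μΩ·cm = 1.74×10^-8 Ω·m
A = π(d/2)² = π(6.7500e-03 m)² = 1.431e-04 m²
R₍20₎ = ρL/A = (1.74×10^-8)(5.07)/(1.431e-04) = 6.163×10^-4 Ω
R₍117₎ = R₍20₎(1 + αΔT) = 6.163×10^-4 × (1 + 0.0035×97) = 8.255×10^-4 Ω
V = IR = 436 × 8.255×10^-4 = 0.360 V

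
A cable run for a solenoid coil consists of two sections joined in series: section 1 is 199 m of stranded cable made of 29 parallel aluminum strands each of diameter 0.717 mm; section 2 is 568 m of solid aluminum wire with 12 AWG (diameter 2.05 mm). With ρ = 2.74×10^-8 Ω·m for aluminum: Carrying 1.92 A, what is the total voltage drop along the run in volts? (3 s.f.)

9.95 V

Section 1: A_strand = π(3.5850e-04)² = 4.038e-07 m²; R₁ = ρL/(N·A_s) = (2.74×10^-8)(199)/(29×4.038e-07) = 0.4657 Ω
Section 2: A = π(2.05/2 mm)² = π(1.0250e-03 m)² = 3.301e-06 m²
R₂ = (2.74×10^-8)(568)/(3.301e-06) = 4.715 Ω
R = R₁ + R₂ = 5.181 Ω
V = IR = 1.92 × 5.181 = 9.95 V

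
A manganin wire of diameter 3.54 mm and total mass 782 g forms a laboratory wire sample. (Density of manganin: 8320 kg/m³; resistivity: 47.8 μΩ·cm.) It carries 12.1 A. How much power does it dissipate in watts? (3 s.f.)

67.9 W

ρ = 47.8 μΩ·cm = 4.78×10^-7 Ω·m
A = π(d/2)² = π(1.7700e-03 m)² = 9.8423e-06 m²
L = m/(density·A) = 0.782/(8320×9.8423e-06) = 9.55 m
R = ρL/A = (4.78×10^-7)(9.55)/(9.8423e-06) = 0.4638 Ω
P = I²R = (12.1)² × 0.4638 = 67.9 W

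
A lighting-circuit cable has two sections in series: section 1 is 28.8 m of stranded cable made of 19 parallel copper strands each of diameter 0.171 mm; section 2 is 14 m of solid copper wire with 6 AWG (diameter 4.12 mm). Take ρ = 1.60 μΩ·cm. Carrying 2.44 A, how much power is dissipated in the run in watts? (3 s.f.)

ρ = 1.60 μΩ·cm = 1.60×10^-8 Ω·m
Section 1: A_strand = π(8.5500e-05)² = 2.297e-08 m²; R₁ = ρL/(N·A_s) = (1.60×10^-8)(28.8)/(19×2.297e-08) = 1.056 Ω
Section 2: A = π(4.12/2 mm)² = π(2.0600e-03 m)² = 1.333e-05 m²
R₂ = (1.60×10^-8)(14)/(1.333e-05) = 0.0168 Ω
R = R₁ + R₂ = 1.073 Ω
P = I²R = (2.44)² × 1.073 = 6.39 W

6.39 W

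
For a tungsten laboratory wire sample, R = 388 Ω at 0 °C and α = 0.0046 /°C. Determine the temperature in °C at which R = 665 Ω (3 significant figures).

R = R₀(1 + α(T − T₀)) ⇒ T = T₀ + (R/R₀ − 1)/α
T = 0 + (665/388 − 1)/0.0046 = 0 + (0.7139)/0.0046 = 155 °C

155 °C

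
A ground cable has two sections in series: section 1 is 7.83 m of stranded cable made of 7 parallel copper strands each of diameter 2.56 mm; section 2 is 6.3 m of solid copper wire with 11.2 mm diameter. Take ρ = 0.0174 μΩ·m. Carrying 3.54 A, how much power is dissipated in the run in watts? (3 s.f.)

0.0613 W

ρ = 0.0174 μΩ·m = 1.74×10^-8 Ω·m
Section 1: A_strand = π(1.2800e-03)² = 5.147e-06 m²; R₁ = ρL/(N·A_s) = (1.74×10^-8)(7.83)/(7×5.147e-06) = 0.003781 Ω
Section 2: A = π(d/2)² = π(5.6000e-03 m)² = 9.852e-05 m²
R₂ = (1.74×10^-8)(6.3)/(9.852e-05) = 0.001113 Ω
R = R₁ + R₂ = 0.004894 Ω
P = I²R = (3.54)² × 0.004894 = 0.0613 W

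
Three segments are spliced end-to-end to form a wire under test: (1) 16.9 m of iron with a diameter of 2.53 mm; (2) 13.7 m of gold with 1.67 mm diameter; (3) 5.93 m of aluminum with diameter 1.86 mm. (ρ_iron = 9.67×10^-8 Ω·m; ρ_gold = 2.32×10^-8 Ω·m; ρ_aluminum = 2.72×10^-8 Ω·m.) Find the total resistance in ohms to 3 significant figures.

0.530 Ω

Seg 1: A = π(d/2)² = π(1.2650e-03 m)² = 5.027e-06 m²
R_1 = (9.67×10^-8)(16.9)/(5.027e-06) = 0.3251 Ω
Seg 2: A = π(d/2)² = π(8.3500e-04 m)² = 2.190e-06 m²
R_2 = (2.32×10^-8)(13.7)/(2.190e-06) = 0.1451 Ω
Seg 3: A = π(d/2)² = π(9.3000e-04 m)² = 2.717e-06 m²
R_3 = (2.72×10^-8)(5.93)/(2.717e-06) = 0.05936 Ω
R_total = R_1 + R_2 + R_3 = 0.530 Ω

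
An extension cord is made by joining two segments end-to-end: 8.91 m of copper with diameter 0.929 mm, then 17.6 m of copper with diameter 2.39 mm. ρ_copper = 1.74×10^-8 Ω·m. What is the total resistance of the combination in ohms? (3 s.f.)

0.297 Ω

Segment 1: A = π(d/2)² = π(4.6450e-04 m)² = 6.778e-07 m²
R₁ = ρL/A = (1.74×10^-8)(8.91)/(6.778e-07) = 0.2287 Ω
Segment 2: A = π(d/2)² = π(1.1950e-03 m)² = 4.486e-06 m²
R₂ = (1.74×10^-8)(17.6)/(4.486e-06) = 0.06826 Ω
R = R₁ + R₂ = 0.297 Ω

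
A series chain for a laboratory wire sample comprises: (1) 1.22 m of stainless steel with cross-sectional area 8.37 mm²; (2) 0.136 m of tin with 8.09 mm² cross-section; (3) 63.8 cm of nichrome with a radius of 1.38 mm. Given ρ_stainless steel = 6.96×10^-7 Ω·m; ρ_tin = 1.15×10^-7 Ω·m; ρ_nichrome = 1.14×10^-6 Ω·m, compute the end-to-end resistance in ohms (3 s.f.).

0.225 Ω

Seg 1: A = 8.37 mm² = 8.370e-06 m²
R_1 = (6.96×10^-7)(1.22)/(8.370e-06) = 0.1014 Ω
Seg 2: A = 8.09 mm² = 8.090e-06 m²
R_2 = (1.15×10^-7)(0.136)/(8.090e-06) = 0.001933 Ω
Seg 3: A = πr² = π(1.3800e-03 m)² = 5.983e-06 m²
R_3 = (1.14×10^-6)(0.638)/(5.983e-06) = 0.1216 Ω
R_total = R_1 + R_2 + R_3 = 0.225 Ω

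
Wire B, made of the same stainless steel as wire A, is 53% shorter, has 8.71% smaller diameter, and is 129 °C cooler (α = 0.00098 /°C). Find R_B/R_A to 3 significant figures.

R ∝ ρL/d² with ρ ∝ (1+αΔT), so R_B/R_A = (1 − 53/100) × (1 − 8.71/100)⁻² × (1 − 0.00098×129)
= 0.47 × 1.2 × 0.8736 = 0.493

0.493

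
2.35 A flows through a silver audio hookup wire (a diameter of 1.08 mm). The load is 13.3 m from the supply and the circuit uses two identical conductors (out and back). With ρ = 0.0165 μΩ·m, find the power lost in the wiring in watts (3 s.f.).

ρ = 0.0165 μΩ·m = 1.65×10^-8 Ω·m
A = π(d/2)² = π(5.4000e-04 m)² = 9.161e-07 m²
Total conductor length (both ways) L = 2 × 13.3 = 26.6 m
R = ρL/A = (1.65×10^-8)(26.6)/(9.161e-07) = 0.4791 Ω
P = I²R = (2.35)² × 0.4791 = 2.65 W

2.65 W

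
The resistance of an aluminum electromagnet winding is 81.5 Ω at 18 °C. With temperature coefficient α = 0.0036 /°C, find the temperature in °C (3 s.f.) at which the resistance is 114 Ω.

R = R₀(1 + α(T − T₀)) ⇒ T = T₀ + (R/R₀ − 1)/α
T = 18 + (114/81.5 − 1)/0.0036 = 18 + (0.3988)/0.0036 = 129 °C

129 °C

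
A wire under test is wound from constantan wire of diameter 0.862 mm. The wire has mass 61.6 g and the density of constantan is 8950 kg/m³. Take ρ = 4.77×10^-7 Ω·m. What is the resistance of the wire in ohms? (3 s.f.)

A = π(d/2)² = π(4.3100e-04 m)² = 5.8359e-07 m²
L = m/(density·A) = 0.0616/(8950×5.8359e-07) = 11.79 m
R = ρL/A = (4.77×10^-7)(11.79)/(5.8359e-07) = 9.64 Ω

9.64 Ω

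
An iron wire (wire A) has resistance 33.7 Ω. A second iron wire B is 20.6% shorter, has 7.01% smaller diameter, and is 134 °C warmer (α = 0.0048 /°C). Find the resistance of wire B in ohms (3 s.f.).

R ∝ ρL/d² with ρ ∝ (1+αΔT), so R_B/R_A = (1 − 20.6/100) × (1 − 7.01/100)⁻² × (1 + 0.0048×134)
= 0.794 × 1.157 × 1.643 = 1.509
R_B = 1.509 × 33.7 = 50.8 Ω

50.8 Ω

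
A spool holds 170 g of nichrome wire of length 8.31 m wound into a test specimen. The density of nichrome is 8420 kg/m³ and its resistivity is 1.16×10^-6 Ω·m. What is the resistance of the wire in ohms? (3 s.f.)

A = m/(density·L) = 0.17/(8420×8.31) = 2.4296e-06 m²
R = ρL/A = (1.16×10^-6)(8.31)/(2.4296e-06) = 3.97 Ω

3.97 Ω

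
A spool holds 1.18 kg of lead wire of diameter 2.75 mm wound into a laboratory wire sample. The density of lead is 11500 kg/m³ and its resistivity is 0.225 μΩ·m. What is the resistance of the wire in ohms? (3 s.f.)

ρ = 0.225 μΩ·m = 2.25×10^-7 Ω·m
A = π(d/2)² = π(1.3750e-03 m)² = 5.9396e-06 m²
L = m/(density·A) = 1.18/(11500×5.9396e-06) = 17.28 m
R = ρL/A = (2.25×10^-7)(17.28)/(5.9396e-06) = 0.654 Ω

0.654 Ω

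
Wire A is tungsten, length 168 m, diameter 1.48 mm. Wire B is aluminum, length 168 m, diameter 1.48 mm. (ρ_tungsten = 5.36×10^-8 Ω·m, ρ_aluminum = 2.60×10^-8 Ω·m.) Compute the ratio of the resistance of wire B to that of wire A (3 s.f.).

0.485

R ∝ ρL/d², so R_B/R_A = (ρ_B/ρ_A)
= (2.60×10^-8/5.36×10^-8) = 0.485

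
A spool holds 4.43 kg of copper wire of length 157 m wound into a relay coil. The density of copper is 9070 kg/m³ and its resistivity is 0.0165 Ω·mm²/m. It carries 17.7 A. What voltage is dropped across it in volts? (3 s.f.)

14.7 V

ρ = 0.0165 Ω·mm²/m = 1.65×10^-8 Ω·m
A = m/(density·L) = 4.43/(9070×157) = 3.1110e-06 m²
R = ρL/A = (1.65×10^-8)(157)/(3.1110e-06) = 0.8327 Ω
V = IR = 17.7 × 0.8327 = 14.7 V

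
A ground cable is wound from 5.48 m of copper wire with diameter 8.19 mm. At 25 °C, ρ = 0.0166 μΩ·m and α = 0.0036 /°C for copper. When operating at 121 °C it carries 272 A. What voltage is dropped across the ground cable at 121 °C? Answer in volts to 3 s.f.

ρ = 0.0166 μΩ·m = 1.66×10^-8 Ω·m
A = π(d/2)² = π(4.0950e-03 m)² = 5.268e-05 m²
R₍25₎ = ρL/A = (1.66×10^-8)(5.48)/(5.268e-05) = 0.001727 Ω
R₍121₎ = R₍25₎(1 + αΔT) = 0.001727 × (1 + 0.0036×96) = 0.002324 Ω
V = IR = 272 × 0.002324 = 0.632 V

0.632 V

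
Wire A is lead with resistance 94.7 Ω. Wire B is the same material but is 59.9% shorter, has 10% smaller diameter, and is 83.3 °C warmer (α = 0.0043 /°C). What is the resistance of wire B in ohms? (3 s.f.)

63.7 Ω

R ∝ ρL/d² with ρ ∝ (1+αΔT), so R_B/R_A = (1 − 59.9/100) × (1 − 10/100)⁻² × (1 + 0.0043×83.3)
= 0.401 × 1.235 × 1.358 = 0.6724
R_B = 0.6724 × 94.7 = 63.7 Ω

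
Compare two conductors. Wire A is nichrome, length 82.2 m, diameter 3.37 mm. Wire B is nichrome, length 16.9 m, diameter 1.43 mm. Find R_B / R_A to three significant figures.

1.14

R ∝ ρL/d², so R_B/R_A = (L_B/L_A) × (d_A/d_B)²
= (16.9/82.2) × (3.37/1.43)² = 1.14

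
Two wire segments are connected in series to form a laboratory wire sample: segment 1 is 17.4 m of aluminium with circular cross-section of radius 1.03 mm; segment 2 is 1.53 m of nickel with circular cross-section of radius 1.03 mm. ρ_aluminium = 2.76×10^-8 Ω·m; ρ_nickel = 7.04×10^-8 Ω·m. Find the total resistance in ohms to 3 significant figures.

0.176 Ω

Segment 1: A = πr² = π(1.0300e-03 m)² = 3.333e-06 m²
R₁ = ρL/A = (2.76×10^-8)(17.4)/(3.333e-06) = 0.1441 Ω
R₂ = (7.04×10^-8)(1.53)/(3.333e-06) = 0.03232 Ω
R = R₁ + R₂ = 0.176 Ω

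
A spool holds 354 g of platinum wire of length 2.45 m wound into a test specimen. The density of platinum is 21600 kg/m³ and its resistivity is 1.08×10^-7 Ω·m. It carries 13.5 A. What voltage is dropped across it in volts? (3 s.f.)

A = m/(density·L) = 0.354/(21600×2.45) = 6.6893e-06 m²
R = ρL/A = (1.08×10^-7)(2.45)/(6.6893e-06) = 0.03956 Ω
V = IR = 13.5 × 0.03956 = 0.534 V

0.534 V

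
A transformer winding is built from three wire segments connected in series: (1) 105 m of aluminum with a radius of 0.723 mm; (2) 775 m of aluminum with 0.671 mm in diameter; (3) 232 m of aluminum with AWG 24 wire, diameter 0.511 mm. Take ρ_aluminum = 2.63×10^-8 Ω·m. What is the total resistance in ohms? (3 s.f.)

Seg 1: A = πr² = π(7.2300e-04 m)² = 1.642e-06 m²
R_1 = (2.63×10^-8)(105)/(1.642e-06) = 1.682 Ω
Seg 2: A = π(d/2)² = π(3.3550e-04 m)² = 3.536e-07 m²
R_2 = (2.63×10^-8)(775)/(3.536e-07) = 57.64 Ω
Seg 3: A = π(0.511/2 mm)² = π(2.5550e-04 m)² = 2.051e-07 m²
R_3 = (2.63×10^-8)(232)/(2.051e-07) = 29.75 Ω
R_total = R_1 + R_2 + R_3 = 89.1 Ω

89.1 Ω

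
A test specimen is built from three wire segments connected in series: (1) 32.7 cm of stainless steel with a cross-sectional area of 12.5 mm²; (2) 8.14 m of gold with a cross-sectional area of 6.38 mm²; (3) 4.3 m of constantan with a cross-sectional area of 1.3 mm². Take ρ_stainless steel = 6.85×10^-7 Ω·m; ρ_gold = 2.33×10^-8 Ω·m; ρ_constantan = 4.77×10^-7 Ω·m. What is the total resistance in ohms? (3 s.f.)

1.63 Ω

Seg 1: A = 12.5 mm² = 1.250e-05 m²
R_1 = (6.85×10^-7)(0.327)/(1.250e-05) = 0.01792 Ω
Seg 2: A = 6.38 mm² = 6.380e-06 m²
R_2 = (2.33×10^-8)(8.14)/(6.380e-06) = 0.02973 Ω
Seg 3: A = 1.3 mm² = 1.300e-06 m²
R_3 = (4.77×10^-7)(4.3)/(1.300e-06) = 1.578 Ω
R_total = R_1 + R_2 + R_3 = 1.63 Ω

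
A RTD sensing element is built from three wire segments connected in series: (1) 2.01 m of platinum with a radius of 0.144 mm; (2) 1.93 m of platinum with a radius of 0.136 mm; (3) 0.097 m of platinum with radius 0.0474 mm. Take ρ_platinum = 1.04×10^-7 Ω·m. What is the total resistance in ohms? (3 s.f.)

8.09 Ω

Seg 1: A = πr² = π(1.4400e-04 m)² = 6.514e-08 m²
R_1 = (1.04×10^-7)(2.01)/(6.514e-08) = 3.209 Ω
Seg 2: A = πr² = π(1.3600e-04 m)² = 5.811e-08 m²
R_2 = (1.04×10^-7)(1.93)/(5.811e-08) = 3.454 Ω
Seg 3: A = πr² = π(4.7400e-05 m)² = 7.058e-09 m²
R_3 = (1.04×10^-7)(0.097)/(7.058e-09) = 1.429 Ω
R_total = R_1 + R_2 + R_3 = 8.09 Ω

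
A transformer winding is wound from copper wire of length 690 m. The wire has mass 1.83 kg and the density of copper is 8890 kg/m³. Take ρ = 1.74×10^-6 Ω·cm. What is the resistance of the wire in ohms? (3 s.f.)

40.2 Ω

ρ = 1.74×10^-6 Ω·cm = 1.74×10^-8 Ω·m
A = m/(density·L) = 1.83/(8890×690) = 2.9833e-07 m²
R = ρL/A = (1.74×10^-8)(690)/(2.9833e-07) = 40.2 Ω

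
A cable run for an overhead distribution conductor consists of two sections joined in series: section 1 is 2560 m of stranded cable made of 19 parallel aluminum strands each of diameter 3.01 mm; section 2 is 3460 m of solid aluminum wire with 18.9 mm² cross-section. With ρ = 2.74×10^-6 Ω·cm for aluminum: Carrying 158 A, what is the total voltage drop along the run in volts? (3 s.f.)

ρ = 2.74×10^-6 Ω·cm = 2.74×10^-8 Ω·m
Section 1: A_strand = π(1.5050e-03)² = 7.116e-06 m²; R₁ = ρL/(N·A_s) = (2.74×10^-8)(2560)/(19×7.116e-06) = 0.5188 Ω
Section 2: A = 18.9 mm² = 1.890e-05 m²
R₂ = (2.74×10^-8)(3460)/(1.890e-05) = 5.016 Ω
R = R₁ + R₂ = 5.535 Ω
V = IR = 158 × 5.535 = 875 V

875 V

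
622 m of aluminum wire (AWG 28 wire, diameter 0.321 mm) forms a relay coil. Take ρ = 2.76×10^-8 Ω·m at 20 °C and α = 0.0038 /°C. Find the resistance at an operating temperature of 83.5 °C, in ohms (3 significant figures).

263 Ω

A = π(0.321/2 mm)² = π(1.6050e-04 m)² = 8.093e-08 m²
R₍20°C₎ = ρL/A = (2.76×10^-8)(622)/(8.093e-08) = 212.1 Ω
R = R₀(1 + αΔT) = 212.1(1 + 0.0038×63.5) = 263 Ω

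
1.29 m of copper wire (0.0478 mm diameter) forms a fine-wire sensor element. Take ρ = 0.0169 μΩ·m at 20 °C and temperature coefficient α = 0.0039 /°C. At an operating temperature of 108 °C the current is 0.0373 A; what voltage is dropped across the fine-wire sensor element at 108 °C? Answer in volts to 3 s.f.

ρ = 0.0169 μΩ·m = 1.69×10^-8 Ω·m
A = π(d/2)² = π(2.3900e-05 m)² = 1.795e-09 m²
R₍20₎ = ρL/A = (1.69×10^-8)(1.29)/(1.795e-09) = 12.15 Ω
R₍108₎ = R₍20₎(1 + αΔT) = 12.15 × (1 + 0.0039×88) = 16.32 Ω
V = IR = 0.0373 × 16.32 = 0.609 V

0.609 V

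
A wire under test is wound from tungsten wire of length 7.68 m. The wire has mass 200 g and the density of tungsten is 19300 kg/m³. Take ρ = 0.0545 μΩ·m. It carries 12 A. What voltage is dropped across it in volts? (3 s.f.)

ρ = 0.0545 μΩ·m = 5.45×10^-8 Ω·m
A = m/(density·L) = 0.2/(19300×7.68) = 1.3493e-06 m²
R = ρL/A = (5.45×10^-8)(7.68)/(1.3493e-06) = 0.3102 Ω
V = IR = 12 × 0.3102 = 3.72 V

3.72 V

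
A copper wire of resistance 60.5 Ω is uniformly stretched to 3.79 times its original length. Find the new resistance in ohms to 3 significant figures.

Volume constant ⇒ A' = A/k with k = 3.79. R' = ρ(kL)/(A/k) = k²R.
R' = 14.36 × 60.5 = 869 Ω

869 Ω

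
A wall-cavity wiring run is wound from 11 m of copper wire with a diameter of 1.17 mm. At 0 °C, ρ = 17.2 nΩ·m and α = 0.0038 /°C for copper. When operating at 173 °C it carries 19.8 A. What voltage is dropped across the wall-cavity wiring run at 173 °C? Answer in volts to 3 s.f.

5.78 V

ρ = 17.2 nΩ·m = 1.72×10^-8 Ω·m
A = π(d/2)² = π(5.8500e-04 m)² = 1.075e-06 m²
R₍0₎ = ρL/A = (1.72×10^-8)(11)/(1.075e-06) = 0.176 Ω
R₍173₎ = R₍0₎(1 + αΔT) = 0.176 × (1 + 0.0038×173) = 0.2917 Ω
V = IR = 19.8 × 0.2917 = 5.78 V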